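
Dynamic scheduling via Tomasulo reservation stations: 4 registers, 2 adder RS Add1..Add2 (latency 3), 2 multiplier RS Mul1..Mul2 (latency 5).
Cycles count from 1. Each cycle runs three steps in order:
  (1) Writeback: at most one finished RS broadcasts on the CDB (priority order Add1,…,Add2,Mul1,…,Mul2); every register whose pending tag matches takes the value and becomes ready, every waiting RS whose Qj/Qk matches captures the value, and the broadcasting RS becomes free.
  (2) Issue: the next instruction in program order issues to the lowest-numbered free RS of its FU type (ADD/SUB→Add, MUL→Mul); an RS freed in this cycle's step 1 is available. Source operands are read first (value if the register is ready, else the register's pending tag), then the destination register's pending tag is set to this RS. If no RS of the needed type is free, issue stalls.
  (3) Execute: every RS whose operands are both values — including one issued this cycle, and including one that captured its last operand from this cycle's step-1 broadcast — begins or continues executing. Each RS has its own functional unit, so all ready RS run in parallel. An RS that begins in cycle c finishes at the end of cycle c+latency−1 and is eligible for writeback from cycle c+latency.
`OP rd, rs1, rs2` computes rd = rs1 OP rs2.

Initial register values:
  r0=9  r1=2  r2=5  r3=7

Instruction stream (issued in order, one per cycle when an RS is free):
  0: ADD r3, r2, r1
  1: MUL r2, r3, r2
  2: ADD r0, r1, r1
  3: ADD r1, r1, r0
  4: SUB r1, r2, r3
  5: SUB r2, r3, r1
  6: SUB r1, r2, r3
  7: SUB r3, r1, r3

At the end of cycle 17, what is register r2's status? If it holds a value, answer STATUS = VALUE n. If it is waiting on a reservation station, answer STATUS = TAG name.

STATUS = VALUE -21

c1: issue ADD r3<-Add1 | r0:9,r1:2,r2:5,r3:Add1
c2: issue MUL r2<-Mul1 | r0:9,r1:2,r2:Mul1,r3:Add1
c3: issue ADD r0<-Add2 | r0:Add2,r1:2,r2:Mul1,r3:Add1
c4: CDB Add1=7; issue ADD r1<-Add1 | r0:Add2,r1:Add1,r2:Mul1,r3:7
c5: stall | r0:Add2,r1:Add1,r2:Mul1,r3:7
c6: CDB Add2=4; issue SUB r1<-Add2 | r0:4,r1:Add2,r2:Mul1,r3:7
c7: stall | r0:4,r1:Add2,r2:Mul1,r3:7
c8: stall | r0:4,r1:Add2,r2:Mul1,r3:7
c9: CDB Add1=6; issue SUB r2<-Add1 | r0:4,r1:Add2,r2:Add1,r3:7
c10: CDB Mul1=35; stall | r0:4,r1:Add2,r2:Add1,r3:7
c11: stall | r0:4,r1:Add2,r2:Add1,r3:7
c12: stall | r0:4,r1:Add2,r2:Add1,r3:7
c13: CDB Add2=28; issue SUB r1<-Add2 | r0:4,r1:Add2,r2:Add1,r3:7
c14: stall | r0:4,r1:Add2,r2:Add1,r3:7
c15: stall | r0:4,r1:Add2,r2:Add1,r3:7
c16: CDB Add1=-21; issue SUB r3<-Add1 | r0:4,r1:Add2,r2:-21,r3:Add1
c17: - | r0:4,r1:Add2,r2:-21,r3:Add1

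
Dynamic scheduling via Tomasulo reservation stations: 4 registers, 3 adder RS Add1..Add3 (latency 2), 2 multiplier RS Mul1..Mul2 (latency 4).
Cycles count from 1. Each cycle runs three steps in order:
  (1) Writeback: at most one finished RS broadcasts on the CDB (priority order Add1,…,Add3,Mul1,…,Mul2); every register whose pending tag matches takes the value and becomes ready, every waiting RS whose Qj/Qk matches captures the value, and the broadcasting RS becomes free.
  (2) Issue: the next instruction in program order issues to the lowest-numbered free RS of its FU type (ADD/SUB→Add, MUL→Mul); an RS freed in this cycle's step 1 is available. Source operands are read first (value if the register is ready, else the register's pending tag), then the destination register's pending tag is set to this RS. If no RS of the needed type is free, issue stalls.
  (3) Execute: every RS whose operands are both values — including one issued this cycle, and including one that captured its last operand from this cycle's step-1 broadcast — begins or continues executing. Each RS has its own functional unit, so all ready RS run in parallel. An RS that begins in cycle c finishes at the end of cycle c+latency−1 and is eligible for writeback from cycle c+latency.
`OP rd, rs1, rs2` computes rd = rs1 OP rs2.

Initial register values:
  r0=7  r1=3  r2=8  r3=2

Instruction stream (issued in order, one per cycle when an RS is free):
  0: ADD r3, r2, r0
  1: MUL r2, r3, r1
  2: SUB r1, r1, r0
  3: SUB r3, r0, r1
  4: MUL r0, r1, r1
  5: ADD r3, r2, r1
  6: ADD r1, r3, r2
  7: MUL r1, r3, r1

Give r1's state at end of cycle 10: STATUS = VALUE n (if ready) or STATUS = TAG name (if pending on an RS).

c1: issue ADD r3<-Add1 | r0:7,r1:3,r2:8,r3:Add1
c2: issue MUL r2<-Mul1 | r0:7,r1:3,r2:Mul1,r3:Add1
c3: CDB Add1=15; issue SUB r1<-Add1 | r0:7,r1:Add1,r2:Mul1,r3:15
c4: issue SUB r3<-Add2 | r0:7,r1:Add1,r2:Mul1,r3:Add2
c5: CDB Add1=-4; issue MUL r0<-Mul2 | r0:Mul2,r1:-4,r2:Mul1,r3:Add2
c6: issue ADD r3<-Add1 | r0:Mul2,r1:-4,r2:Mul1,r3:Add1
c7: CDB Add2=11; issue ADD r1<-Add2 | r0:Mul2,r1:Add2,r2:Mul1,r3:Add1
c8: CDB Mul1=45; issue MUL r1<-Mul1 | r0:Mul2,r1:Mul1,r2:45,r3:Add1
c9: CDB Mul2=16 | r0:16,r1:Mul1,r2:45,r3:Add1
c10: CDB Add1=41 | r0:16,r1:Mul1,r2:45,r3:41

STATUS = TAG Mul1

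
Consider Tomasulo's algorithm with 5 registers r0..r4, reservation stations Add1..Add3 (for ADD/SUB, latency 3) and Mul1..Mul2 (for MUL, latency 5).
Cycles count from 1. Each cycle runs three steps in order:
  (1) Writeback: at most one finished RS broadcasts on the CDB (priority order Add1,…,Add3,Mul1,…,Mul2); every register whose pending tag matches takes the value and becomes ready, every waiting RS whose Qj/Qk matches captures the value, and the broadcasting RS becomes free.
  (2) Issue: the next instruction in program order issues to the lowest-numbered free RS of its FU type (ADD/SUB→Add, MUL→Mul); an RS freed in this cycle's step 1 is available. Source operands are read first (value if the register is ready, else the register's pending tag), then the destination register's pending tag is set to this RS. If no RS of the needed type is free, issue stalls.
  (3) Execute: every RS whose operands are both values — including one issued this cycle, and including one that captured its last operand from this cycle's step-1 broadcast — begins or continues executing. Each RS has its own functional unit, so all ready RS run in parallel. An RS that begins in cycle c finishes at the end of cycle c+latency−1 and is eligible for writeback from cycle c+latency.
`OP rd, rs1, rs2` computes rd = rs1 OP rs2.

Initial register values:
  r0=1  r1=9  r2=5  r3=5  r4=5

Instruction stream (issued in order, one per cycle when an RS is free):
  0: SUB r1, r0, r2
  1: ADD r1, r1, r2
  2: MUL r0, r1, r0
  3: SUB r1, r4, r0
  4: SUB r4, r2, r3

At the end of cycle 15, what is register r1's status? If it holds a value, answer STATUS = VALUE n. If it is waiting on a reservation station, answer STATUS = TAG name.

STATUS = VALUE 4

  c1: issue SUB r1<-Add1  regs: r0:1,r1:Add1,r2:5,r3:5,r4:5
  c2: issue ADD r1<-Add2  regs: r0:1,r1:Add2,r2:5,r3:5,r4:5
  c3: issue MUL r0<-Mul1  regs: r0:Mul1,r1:Add2,r2:5,r3:5,r4:5
  c4: CDB Add1=-4; issue SUB r1<-Add1  regs: r0:Mul1,r1:Add1,r2:5,r3:5,r4:5
  c5: issue SUB r4<-Add3  regs: r0:Mul1,r1:Add1,r2:5,r3:5,r4:Add3
  c6: -  regs: r0:Mul1,r1:Add1,r2:5,r3:5,r4:Add3
  c7: CDB Add2=1  regs: r0:Mul1,r1:Add1,r2:5,r3:5,r4:Add3
  c8: CDB Add3=0  regs: r0:Mul1,r1:Add1,r2:5,r3:5,r4:0
  c9: -  regs: r0:Mul1,r1:Add1,r2:5,r3:5,r4:0
  c10: -  regs: r0:Mul1,r1:Add1,r2:5,r3:5,r4:0
  c11: -  regs: r0:Mul1,r1:Add1,r2:5,r3:5,r4:0
  c12: CDB Mul1=1  regs: r0:1,r1:Add1,r2:5,r3:5,r4:0
  c13: -  regs: r0:1,r1:Add1,r2:5,r3:5,r4:0
  c14: -  regs: r0:1,r1:Add1,r2:5,r3:5,r4:0
  c15: CDB Add1=4  regs: r0:1,r1:4,r2:5,r3:5,r4:0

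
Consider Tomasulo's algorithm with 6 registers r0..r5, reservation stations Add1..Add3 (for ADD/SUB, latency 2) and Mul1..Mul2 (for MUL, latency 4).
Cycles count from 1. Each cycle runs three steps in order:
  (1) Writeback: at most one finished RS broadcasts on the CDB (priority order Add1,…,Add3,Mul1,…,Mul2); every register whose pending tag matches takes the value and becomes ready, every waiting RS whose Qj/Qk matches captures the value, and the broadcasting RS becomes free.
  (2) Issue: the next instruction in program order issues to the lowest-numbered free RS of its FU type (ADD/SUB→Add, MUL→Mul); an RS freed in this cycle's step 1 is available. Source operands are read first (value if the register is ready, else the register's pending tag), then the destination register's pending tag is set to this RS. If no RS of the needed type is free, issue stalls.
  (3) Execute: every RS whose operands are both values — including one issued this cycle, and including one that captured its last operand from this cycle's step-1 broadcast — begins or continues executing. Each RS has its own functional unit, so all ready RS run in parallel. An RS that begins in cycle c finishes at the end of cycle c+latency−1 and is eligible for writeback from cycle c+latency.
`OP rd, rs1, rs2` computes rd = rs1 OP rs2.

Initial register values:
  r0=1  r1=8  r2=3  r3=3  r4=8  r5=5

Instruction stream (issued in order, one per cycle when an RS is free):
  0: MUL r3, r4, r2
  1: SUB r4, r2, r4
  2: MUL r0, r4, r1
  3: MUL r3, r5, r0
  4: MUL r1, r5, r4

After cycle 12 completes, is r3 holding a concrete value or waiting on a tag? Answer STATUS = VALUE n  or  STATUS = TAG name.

STATUS = VALUE -200

cycle 1: issue MUL r3<-Mul1 // r0:1,r1:8,r2:3,r3:Mul1,r4:8,r5:5
cycle 2: issue SUB r4<-Add1 // r0:1,r1:8,r2:3,r3:Mul1,r4:Add1,r5:5
cycle 3: issue MUL r0<-Mul2 // r0:Mul2,r1:8,r2:3,r3:Mul1,r4:Add1,r5:5
cycle 4: CDB Add1=-5; stall // r0:Mul2,r1:8,r2:3,r3:Mul1,r4:-5,r5:5
cycle 5: CDB Mul1=24; issue MUL r3<-Mul1 // r0:Mul2,r1:8,r2:3,r3:Mul1,r4:-5,r5:5
cycle 6: stall // r0:Mul2,r1:8,r2:3,r3:Mul1,r4:-5,r5:5
cycle 7: stall // r0:Mul2,r1:8,r2:3,r3:Mul1,r4:-5,r5:5
cycle 8: CDB Mul2=-40; issue MUL r1<-Mul2 // r0:-40,r1:Mul2,r2:3,r3:Mul1,r4:-5,r5:5
cycle 9: - // r0:-40,r1:Mul2,r2:3,r3:Mul1,r4:-5,r5:5
cycle 10: - // r0:-40,r1:Mul2,r2:3,r3:Mul1,r4:-5,r5:5
cycle 11: - // r0:-40,r1:Mul2,r2:3,r3:Mul1,r4:-5,r5:5
cycle 12: CDB Mul1=-200 // r0:-40,r1:Mul2,r2:3,r3:-200,r4:-5,r5:5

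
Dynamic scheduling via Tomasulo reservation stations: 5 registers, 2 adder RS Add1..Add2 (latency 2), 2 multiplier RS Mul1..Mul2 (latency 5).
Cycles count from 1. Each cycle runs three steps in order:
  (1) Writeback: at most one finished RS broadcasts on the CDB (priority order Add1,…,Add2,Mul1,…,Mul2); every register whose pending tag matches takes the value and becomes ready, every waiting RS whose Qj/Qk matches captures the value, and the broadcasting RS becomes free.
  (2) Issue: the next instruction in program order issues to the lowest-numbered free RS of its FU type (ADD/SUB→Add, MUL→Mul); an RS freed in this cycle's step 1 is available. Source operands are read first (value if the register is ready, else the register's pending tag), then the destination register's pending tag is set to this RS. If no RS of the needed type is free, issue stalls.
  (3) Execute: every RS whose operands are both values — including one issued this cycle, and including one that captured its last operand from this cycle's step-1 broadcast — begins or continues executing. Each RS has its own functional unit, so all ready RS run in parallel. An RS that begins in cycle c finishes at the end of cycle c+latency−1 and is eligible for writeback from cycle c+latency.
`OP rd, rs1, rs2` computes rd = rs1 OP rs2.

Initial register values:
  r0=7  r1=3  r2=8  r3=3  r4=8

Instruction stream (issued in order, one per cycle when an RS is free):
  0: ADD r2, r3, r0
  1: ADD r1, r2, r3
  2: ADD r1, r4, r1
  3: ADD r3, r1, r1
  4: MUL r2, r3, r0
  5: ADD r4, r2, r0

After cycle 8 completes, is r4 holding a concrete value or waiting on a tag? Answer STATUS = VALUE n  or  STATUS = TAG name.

STATUS = TAG Add1

  c1: issue ADD r2<-Add1  regs: r0:7,r1:3,r2:Add1,r3:3,r4:8
  c2: issue ADD r1<-Add2  regs: r0:7,r1:Add2,r2:Add1,r3:3,r4:8
  c3: CDB Add1=10; issue ADD r1<-Add1  regs: r0:7,r1:Add1,r2:10,r3:3,r4:8
  c4: stall  regs: r0:7,r1:Add1,r2:10,r3:3,r4:8
  c5: CDB Add2=13; issue ADD r3<-Add2  regs: r0:7,r1:Add1,r2:10,r3:Add2,r4:8
  c6: issue MUL r2<-Mul1  regs: r0:7,r1:Add1,r2:Mul1,r3:Add2,r4:8
  c7: CDB Add1=21; issue ADD r4<-Add1  regs: r0:7,r1:21,r2:Mul1,r3:Add2,r4:Add1
  c8: -  regs: r0:7,r1:21,r2:Mul1,r3:Add2,r4:Add1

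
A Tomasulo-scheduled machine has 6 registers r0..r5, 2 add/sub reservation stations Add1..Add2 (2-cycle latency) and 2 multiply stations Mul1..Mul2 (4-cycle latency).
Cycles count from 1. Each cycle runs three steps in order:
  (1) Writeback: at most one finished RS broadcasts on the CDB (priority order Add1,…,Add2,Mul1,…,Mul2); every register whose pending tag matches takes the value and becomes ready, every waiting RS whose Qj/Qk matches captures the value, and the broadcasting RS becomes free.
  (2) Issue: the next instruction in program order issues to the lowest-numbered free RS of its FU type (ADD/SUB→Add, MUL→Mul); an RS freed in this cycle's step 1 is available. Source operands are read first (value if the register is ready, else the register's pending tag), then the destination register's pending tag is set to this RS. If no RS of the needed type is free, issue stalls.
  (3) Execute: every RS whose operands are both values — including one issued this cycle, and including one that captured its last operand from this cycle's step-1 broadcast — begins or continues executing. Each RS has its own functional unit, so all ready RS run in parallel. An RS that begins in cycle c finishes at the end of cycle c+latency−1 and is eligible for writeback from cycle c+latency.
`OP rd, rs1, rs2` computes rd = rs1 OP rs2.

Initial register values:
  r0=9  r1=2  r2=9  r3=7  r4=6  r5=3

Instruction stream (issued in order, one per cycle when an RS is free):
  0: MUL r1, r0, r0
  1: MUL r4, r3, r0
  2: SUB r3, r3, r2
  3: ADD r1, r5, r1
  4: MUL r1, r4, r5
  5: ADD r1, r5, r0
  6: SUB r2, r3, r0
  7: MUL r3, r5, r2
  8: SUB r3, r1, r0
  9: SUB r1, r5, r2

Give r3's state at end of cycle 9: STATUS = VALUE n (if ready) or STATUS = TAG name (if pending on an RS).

cycle 1: issue MUL r1<-Mul1 // r0:9,r1:Mul1,r2:9,r3:7,r4:6,r5:3
cycle 2: issue MUL r4<-Mul2 // r0:9,r1:Mul1,r2:9,r3:7,r4:Mul2,r5:3
cycle 3: issue SUB r3<-Add1 // r0:9,r1:Mul1,r2:9,r3:Add1,r4:Mul2,r5:3
cycle 4: issue ADD r1<-Add2 // r0:9,r1:Add2,r2:9,r3:Add1,r4:Mul2,r5:3
cycle 5: CDB Add1=-2; stall // r0:9,r1:Add2,r2:9,r3:-2,r4:Mul2,r5:3
cycle 6: CDB Mul1=81; issue MUL r1<-Mul1 // r0:9,r1:Mul1,r2:9,r3:-2,r4:Mul2,r5:3
cycle 7: CDB Mul2=63; issue ADD r1<-Add1 // r0:9,r1:Add1,r2:9,r3:-2,r4:63,r5:3
cycle 8: CDB Add2=84; issue SUB r2<-Add2 // r0:9,r1:Add1,r2:Add2,r3:-2,r4:63,r5:3
cycle 9: CDB Add1=12; issue MUL r3<-Mul2 // r0:9,r1:12,r2:Add2,r3:Mul2,r4:63,r5:3

STATUS = TAG Mul2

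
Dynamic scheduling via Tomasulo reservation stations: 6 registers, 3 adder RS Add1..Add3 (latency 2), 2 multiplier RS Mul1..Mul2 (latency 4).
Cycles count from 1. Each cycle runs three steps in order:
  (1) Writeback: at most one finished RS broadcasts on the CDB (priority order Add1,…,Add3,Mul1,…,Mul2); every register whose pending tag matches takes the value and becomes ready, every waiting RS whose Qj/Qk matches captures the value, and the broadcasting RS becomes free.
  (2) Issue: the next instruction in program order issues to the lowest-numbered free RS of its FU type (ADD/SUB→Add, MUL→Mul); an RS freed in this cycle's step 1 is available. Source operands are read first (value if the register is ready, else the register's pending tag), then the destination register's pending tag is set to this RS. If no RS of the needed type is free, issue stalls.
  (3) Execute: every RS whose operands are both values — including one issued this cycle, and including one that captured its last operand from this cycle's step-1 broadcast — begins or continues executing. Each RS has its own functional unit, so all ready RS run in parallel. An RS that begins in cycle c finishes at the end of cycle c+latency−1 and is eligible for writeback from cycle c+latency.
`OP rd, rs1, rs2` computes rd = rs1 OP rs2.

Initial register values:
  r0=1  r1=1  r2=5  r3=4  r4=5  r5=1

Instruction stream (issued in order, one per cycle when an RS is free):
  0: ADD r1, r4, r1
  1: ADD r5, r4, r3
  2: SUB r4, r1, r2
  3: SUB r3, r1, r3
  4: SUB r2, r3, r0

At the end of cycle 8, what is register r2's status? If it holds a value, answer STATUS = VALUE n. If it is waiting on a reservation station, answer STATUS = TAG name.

  c1: issue ADD r1<-Add1  regs: r0:1,r1:Add1,r2:5,r3:4,r4:5,r5:1
  c2: issue ADD r5<-Add2  regs: r0:1,r1:Add1,r2:5,r3:4,r4:5,r5:Add2
  c3: CDB Add1=6; issue SUB r4<-Add1  regs: r0:1,r1:6,r2:5,r3:4,r4:Add1,r5:Add2
  c4: CDB Add2=9; issue SUB r3<-Add2  regs: r0:1,r1:6,r2:5,r3:Add2,r4:Add1,r5:9
  c5: CDB Add1=1; issue SUB r2<-Add1  regs: r0:1,r1:6,r2:Add1,r3:Add2,r4:1,r5:9
  c6: CDB Add2=2  regs: r0:1,r1:6,r2:Add1,r3:2,r4:1,r5:9
  c7: -  regs: r0:1,r1:6,r2:Add1,r3:2,r4:1,r5:9
  c8: CDB Add1=1  regs: r0:1,r1:6,r2:1,r3:2,r4:1,r5:9

STATUS = VALUE 1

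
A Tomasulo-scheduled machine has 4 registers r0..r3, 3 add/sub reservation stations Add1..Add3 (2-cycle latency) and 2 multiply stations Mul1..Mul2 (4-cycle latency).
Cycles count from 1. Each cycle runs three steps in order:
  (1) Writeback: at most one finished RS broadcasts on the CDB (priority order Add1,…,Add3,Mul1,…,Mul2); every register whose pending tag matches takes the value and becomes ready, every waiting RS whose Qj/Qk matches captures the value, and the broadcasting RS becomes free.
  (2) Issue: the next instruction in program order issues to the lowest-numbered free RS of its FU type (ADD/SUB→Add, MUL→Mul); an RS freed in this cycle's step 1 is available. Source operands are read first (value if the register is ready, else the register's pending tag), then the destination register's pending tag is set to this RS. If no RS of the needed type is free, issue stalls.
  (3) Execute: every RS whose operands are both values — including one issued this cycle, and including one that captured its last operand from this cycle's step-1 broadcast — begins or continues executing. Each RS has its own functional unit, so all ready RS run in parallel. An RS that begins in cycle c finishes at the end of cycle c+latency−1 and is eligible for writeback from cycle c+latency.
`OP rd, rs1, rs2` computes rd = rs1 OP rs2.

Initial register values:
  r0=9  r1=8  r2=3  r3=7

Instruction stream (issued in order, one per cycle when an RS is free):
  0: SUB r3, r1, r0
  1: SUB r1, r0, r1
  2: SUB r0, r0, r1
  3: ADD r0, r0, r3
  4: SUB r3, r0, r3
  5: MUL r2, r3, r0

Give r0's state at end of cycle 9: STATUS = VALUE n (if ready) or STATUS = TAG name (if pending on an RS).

  c1: issue SUB r3<-Add1  regs: r0:9,r1:8,r2:3,r3:Add1
  c2: issue SUB r1<-Add2  regs: r0:9,r1:Add2,r2:3,r3:Add1
  c3: CDB Add1=-1; issue SUB r0<-Add1  regs: r0:Add1,r1:Add2,r2:3,r3:-1
  c4: CDB Add2=1; issue ADD r0<-Add2  regs: r0:Add2,r1:1,r2:3,r3:-1
  c5: issue SUB r3<-Add3  regs: r0:Add2,r1:1,r2:3,r3:Add3
  c6: CDB Add1=8; issue MUL r2<-Mul1  regs: r0:Add2,r1:1,r2:Mul1,r3:Add3
  c7: -  regs: r0:Add2,r1:1,r2:Mul1,r3:Add3
  c8: CDB Add2=7  regs: r0:7,r1:1,r2:Mul1,r3:Add3
  c9: -  regs: r0:7,r1:1,r2:Mul1,r3:Add3

STATUS = VALUE 7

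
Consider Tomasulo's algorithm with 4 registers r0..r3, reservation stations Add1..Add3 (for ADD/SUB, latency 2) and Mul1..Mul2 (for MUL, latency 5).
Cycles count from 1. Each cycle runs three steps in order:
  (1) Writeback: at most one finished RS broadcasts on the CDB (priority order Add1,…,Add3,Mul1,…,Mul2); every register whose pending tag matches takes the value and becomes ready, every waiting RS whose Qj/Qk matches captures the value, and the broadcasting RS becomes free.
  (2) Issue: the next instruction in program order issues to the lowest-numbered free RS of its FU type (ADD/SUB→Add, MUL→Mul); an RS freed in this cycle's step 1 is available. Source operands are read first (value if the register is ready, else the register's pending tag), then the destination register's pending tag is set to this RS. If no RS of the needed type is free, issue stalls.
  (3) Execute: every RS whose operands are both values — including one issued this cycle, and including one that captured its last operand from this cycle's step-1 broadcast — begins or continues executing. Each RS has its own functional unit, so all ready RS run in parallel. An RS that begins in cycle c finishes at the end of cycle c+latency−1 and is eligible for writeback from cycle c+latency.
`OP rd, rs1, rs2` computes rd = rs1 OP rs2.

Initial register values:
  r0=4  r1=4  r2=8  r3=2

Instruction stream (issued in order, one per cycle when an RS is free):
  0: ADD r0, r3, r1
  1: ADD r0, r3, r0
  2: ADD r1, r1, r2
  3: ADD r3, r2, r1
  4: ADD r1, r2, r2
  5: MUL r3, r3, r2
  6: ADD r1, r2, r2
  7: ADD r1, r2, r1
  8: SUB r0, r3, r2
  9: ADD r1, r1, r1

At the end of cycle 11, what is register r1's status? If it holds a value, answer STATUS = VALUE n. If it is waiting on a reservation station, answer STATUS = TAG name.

  c1: issue ADD r0<-Add1  regs: r0:Add1,r1:4,r2:8,r3:2
  c2: issue ADD r0<-Add2  regs: r0:Add2,r1:4,r2:8,r3:2
  c3: CDB Add1=6; issue ADD r1<-Add1  regs: r0:Add2,r1:Add1,r2:8,r3:2
  c4: issue ADD r3<-Add3  regs: r0:Add2,r1:Add1,r2:8,r3:Add3
  c5: CDB Add1=12; issue ADD r1<-Add1  regs: r0:Add2,r1:Add1,r2:8,r3:Add3
  c6: CDB Add2=8; issue MUL r3<-Mul1  regs: r0:8,r1:Add1,r2:8,r3:Mul1
  c7: CDB Add1=16; issue ADD r1<-Add1  regs: r0:8,r1:Add1,r2:8,r3:Mul1
  c8: CDB Add3=20; issue ADD r1<-Add2  regs: r0:8,r1:Add2,r2:8,r3:Mul1
  c9: CDB Add1=16; issue SUB r0<-Add1  regs: r0:Add1,r1:Add2,r2:8,r3:Mul1
  c10: issue ADD r1<-Add3  regs: r0:Add1,r1:Add3,r2:8,r3:Mul1
  c11: CDB Add2=24  regs: r0:Add1,r1:Add3,r2:8,r3:Mul1

STATUS = TAG Add3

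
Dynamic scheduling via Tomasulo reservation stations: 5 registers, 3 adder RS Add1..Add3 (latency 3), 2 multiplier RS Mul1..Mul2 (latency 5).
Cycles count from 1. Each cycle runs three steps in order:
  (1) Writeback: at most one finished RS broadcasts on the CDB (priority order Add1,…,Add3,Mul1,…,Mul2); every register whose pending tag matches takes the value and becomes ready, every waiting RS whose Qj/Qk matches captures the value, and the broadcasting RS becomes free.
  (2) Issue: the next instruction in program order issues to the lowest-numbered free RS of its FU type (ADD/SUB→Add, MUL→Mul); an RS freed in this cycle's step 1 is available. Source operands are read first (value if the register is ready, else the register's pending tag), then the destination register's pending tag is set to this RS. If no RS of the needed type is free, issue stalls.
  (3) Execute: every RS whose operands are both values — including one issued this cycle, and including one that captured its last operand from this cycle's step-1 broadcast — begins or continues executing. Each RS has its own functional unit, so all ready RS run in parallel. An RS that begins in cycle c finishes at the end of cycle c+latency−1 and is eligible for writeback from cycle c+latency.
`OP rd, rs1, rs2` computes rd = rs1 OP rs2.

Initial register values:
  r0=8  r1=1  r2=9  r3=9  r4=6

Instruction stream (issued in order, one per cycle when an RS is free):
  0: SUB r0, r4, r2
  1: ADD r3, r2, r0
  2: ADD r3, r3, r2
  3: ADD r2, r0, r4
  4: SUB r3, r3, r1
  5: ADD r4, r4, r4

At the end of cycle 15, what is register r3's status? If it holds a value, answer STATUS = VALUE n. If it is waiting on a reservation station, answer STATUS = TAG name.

cycle 1: issue SUB r0<-Add1 // r0:Add1,r1:1,r2:9,r3:9,r4:6
cycle 2: issue ADD r3<-Add2 // r0:Add1,r1:1,r2:9,r3:Add2,r4:6
cycle 3: issue ADD r3<-Add3 // r0:Add1,r1:1,r2:9,r3:Add3,r4:6
cycle 4: CDB Add1=-3; issue ADD r2<-Add1 // r0:-3,r1:1,r2:Add1,r3:Add3,r4:6
cycle 5: stall // r0:-3,r1:1,r2:Add1,r3:Add3,r4:6
cycle 6: stall // r0:-3,r1:1,r2:Add1,r3:Add3,r4:6
cycle 7: CDB Add1=3; issue SUB r3<-Add1 // r0:-3,r1:1,r2:3,r3:Add1,r4:6
cycle 8: CDB Add2=6; issue ADD r4<-Add2 // r0:-3,r1:1,r2:3,r3:Add1,r4:Add2
cycle 9: - // r0:-3,r1:1,r2:3,r3:Add1,r4:Add2
cycle 10: - // r0:-3,r1:1,r2:3,r3:Add1,r4:Add2
cycle 11: CDB Add2=12 // r0:-3,r1:1,r2:3,r3:Add1,r4:12
cycle 12: CDB Add3=15 // r0:-3,r1:1,r2:3,r3:Add1,r4:12
cycle 13: - // r0:-3,r1:1,r2:3,r3:Add1,r4:12
cycle 14: - // r0:-3,r1:1,r2:3,r3:Add1,r4:12
cycle 15: CDB Add1=14 // r0:-3,r1:1,r2:3,r3:14,r4:12

STATUS = VALUE 14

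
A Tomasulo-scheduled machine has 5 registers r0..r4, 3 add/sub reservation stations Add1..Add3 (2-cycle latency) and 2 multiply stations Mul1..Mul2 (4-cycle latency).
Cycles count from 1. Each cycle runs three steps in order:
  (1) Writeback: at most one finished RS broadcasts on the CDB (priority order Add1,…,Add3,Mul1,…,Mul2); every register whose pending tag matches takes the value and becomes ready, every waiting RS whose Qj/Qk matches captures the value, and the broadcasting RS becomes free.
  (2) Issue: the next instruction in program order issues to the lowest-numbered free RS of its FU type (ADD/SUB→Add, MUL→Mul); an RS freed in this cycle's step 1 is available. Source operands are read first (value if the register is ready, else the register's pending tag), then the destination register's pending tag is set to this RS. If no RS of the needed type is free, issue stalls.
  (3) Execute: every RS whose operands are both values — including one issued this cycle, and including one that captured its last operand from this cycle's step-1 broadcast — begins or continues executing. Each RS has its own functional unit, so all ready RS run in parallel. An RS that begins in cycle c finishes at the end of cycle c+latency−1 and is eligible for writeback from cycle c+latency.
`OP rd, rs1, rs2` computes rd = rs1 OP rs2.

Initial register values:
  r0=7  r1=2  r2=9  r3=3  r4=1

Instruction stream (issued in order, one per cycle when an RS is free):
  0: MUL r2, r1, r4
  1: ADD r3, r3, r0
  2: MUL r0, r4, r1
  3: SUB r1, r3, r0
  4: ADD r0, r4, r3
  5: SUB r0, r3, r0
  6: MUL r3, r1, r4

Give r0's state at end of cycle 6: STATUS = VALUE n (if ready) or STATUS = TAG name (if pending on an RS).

STATUS = TAG Add3

  c1: issue MUL r2<-Mul1  regs: r0:7,r1:2,r2:Mul1,r3:3,r4:1
  c2: issue ADD r3<-Add1  regs: r0:7,r1:2,r2:Mul1,r3:Add1,r4:1
  c3: issue MUL r0<-Mul2  regs: r0:Mul2,r1:2,r2:Mul1,r3:Add1,r4:1
  c4: CDB Add1=10; issue SUB r1<-Add1  regs: r0:Mul2,r1:Add1,r2:Mul1,r3:10,r4:1
  c5: CDB Mul1=2; issue ADD r0<-Add2  regs: r0:Add2,r1:Add1,r2:2,r3:10,r4:1
  c6: issue SUB r0<-Add3  regs: r0:Add3,r1:Add1,r2:2,r3:10,r4:1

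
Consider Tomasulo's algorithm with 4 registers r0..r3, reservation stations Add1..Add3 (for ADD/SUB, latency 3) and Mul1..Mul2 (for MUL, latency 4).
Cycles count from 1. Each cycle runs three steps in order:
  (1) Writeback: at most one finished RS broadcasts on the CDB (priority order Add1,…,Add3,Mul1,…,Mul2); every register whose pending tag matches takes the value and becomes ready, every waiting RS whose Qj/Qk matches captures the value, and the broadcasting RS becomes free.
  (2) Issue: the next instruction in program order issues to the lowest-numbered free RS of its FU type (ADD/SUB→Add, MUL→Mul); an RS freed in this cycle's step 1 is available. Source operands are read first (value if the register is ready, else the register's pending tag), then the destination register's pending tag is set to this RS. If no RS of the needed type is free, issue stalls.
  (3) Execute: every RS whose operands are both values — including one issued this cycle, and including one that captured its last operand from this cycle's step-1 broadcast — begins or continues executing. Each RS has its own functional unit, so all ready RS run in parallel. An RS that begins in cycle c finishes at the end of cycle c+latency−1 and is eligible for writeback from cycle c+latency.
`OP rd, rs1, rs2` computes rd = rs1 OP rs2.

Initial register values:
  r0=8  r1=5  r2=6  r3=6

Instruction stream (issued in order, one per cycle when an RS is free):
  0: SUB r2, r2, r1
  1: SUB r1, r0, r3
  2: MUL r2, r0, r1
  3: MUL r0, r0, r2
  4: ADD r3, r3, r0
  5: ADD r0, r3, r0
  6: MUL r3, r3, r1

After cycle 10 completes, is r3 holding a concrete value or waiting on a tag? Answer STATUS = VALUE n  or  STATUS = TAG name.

STATUS = TAG Mul1

  c1: issue SUB r2<-Add1  regs: r0:8,r1:5,r2:Add1,r3:6
  c2: issue SUB r1<-Add2  regs: r0:8,r1:Add2,r2:Add1,r3:6
  c3: issue MUL r2<-Mul1  regs: r0:8,r1:Add2,r2:Mul1,r3:6
  c4: CDB Add1=1; issue MUL r0<-Mul2  regs: r0:Mul2,r1:Add2,r2:Mul1,r3:6
  c5: CDB Add2=2; issue ADD r3<-Add1  regs: r0:Mul2,r1:2,r2:Mul1,r3:Add1
  c6: issue ADD r0<-Add2  regs: r0:Add2,r1:2,r2:Mul1,r3:Add1
  c7: stall  regs: r0:Add2,r1:2,r2:Mul1,r3:Add1
  c8: stall  regs: r0:Add2,r1:2,r2:Mul1,r3:Add1
  c9: CDB Mul1=16; issue MUL r3<-Mul1  regs: r0:Add2,r1:2,r2:16,r3:Mul1
  c10: -  regs: r0:Add2,r1:2,r2:16,r3:Mul1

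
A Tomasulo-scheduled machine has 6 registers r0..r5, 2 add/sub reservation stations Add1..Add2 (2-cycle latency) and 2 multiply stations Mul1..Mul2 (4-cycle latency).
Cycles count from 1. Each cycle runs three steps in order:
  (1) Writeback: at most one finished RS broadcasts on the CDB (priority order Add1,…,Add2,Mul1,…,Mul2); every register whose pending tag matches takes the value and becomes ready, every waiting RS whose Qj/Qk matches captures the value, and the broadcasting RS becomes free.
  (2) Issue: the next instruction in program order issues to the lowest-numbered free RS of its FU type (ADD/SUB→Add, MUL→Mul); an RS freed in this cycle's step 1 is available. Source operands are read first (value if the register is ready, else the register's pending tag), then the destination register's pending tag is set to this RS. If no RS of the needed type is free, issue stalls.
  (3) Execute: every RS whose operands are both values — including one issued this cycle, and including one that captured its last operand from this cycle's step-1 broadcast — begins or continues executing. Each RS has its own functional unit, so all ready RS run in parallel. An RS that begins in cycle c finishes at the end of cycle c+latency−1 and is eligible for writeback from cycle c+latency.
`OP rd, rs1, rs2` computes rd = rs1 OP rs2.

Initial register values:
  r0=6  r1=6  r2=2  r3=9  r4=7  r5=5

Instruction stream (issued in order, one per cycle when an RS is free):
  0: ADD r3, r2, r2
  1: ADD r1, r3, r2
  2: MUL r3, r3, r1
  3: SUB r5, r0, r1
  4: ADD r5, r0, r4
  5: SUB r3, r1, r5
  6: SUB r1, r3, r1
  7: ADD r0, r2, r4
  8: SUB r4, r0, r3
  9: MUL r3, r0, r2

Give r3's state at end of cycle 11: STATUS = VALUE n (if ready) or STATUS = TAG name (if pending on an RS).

STATUS = VALUE -7

c1: issue ADD r3<-Add1 | r0:6,r1:6,r2:2,r3:Add1,r4:7,r5:5
c2: issue ADD r1<-Add2 | r0:6,r1:Add2,r2:2,r3:Add1,r4:7,r5:5
c3: CDB Add1=4; issue MUL r3<-Mul1 | r0:6,r1:Add2,r2:2,r3:Mul1,r4:7,r5:5
c4: issue SUB r5<-Add1 | r0:6,r1:Add2,r2:2,r3:Mul1,r4:7,r5:Add1
c5: CDB Add2=6; issue ADD r5<-Add2 | r0:6,r1:6,r2:2,r3:Mul1,r4:7,r5:Add2
c6: stall | r0:6,r1:6,r2:2,r3:Mul1,r4:7,r5:Add2
c7: CDB Add1=0; issue SUB r3<-Add1 | r0:6,r1:6,r2:2,r3:Add1,r4:7,r5:Add2
c8: CDB Add2=13; issue SUB r1<-Add2 | r0:6,r1:Add2,r2:2,r3:Add1,r4:7,r5:13
c9: CDB Mul1=24; stall | r0:6,r1:Add2,r2:2,r3:Add1,r4:7,r5:13
c10: CDB Add1=-7; issue ADD r0<-Add1 | r0:Add1,r1:Add2,r2:2,r3:-7,r4:7,r5:13
c11: stall | r0:Add1,r1:Add2,r2:2,r3:-7,r4:7,r5:13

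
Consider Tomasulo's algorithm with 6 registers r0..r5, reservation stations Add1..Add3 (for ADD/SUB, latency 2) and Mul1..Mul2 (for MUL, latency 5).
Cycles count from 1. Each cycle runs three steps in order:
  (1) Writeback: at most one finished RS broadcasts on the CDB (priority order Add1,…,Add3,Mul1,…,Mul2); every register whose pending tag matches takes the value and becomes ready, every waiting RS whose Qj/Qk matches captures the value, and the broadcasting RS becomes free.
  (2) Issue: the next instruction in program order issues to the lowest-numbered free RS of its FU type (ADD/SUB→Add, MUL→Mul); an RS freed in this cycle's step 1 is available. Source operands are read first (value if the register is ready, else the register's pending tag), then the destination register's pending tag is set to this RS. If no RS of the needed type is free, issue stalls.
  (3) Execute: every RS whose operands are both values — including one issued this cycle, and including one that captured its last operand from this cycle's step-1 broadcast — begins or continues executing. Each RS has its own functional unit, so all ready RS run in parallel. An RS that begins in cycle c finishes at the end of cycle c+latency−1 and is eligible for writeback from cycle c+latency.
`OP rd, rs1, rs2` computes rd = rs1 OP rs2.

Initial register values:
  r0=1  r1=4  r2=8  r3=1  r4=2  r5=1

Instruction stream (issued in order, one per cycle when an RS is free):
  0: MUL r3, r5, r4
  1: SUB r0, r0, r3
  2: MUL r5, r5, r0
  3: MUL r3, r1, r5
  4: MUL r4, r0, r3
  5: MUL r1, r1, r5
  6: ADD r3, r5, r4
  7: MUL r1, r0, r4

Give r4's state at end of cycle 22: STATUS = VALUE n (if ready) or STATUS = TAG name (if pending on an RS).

c1: issue MUL r3<-Mul1 | r0:1,r1:4,r2:8,r3:Mul1,r4:2,r5:1
c2: issue SUB r0<-Add1 | r0:Add1,r1:4,r2:8,r3:Mul1,r4:2,r5:1
c3: issue MUL r5<-Mul2 | r0:Add1,r1:4,r2:8,r3:Mul1,r4:2,r5:Mul2
c4: stall | r0:Add1,r1:4,r2:8,r3:Mul1,r4:2,r5:Mul2
c5: stall | r0:Add1,r1:4,r2:8,r3:Mul1,r4:2,r5:Mul2
c6: CDB Mul1=2; issue MUL r3<-Mul1 | r0:Add1,r1:4,r2:8,r3:Mul1,r4:2,r5:Mul2
c7: stall | r0:Add1,r1:4,r2:8,r3:Mul1,r4:2,r5:Mul2
c8: CDB Add1=-1; stall | r0:-1,r1:4,r2:8,r3:Mul1,r4:2,r5:Mul2
c9: stall | r0:-1,r1:4,r2:8,r3:Mul1,r4:2,r5:Mul2
c10: stall | r0:-1,r1:4,r2:8,r3:Mul1,r4:2,r5:Mul2
c11: stall | r0:-1,r1:4,r2:8,r3:Mul1,r4:2,r5:Mul2
c12: stall | r0:-1,r1:4,r2:8,r3:Mul1,r4:2,r5:Mul2
c13: CDB Mul2=-1; issue MUL r4<-Mul2 | r0:-1,r1:4,r2:8,r3:Mul1,r4:Mul2,r5:-1
c14: stall | r0:-1,r1:4,r2:8,r3:Mul1,r4:Mul2,r5:-1
c15: stall | r0:-1,r1:4,r2:8,r3:Mul1,r4:Mul2,r5:-1
c16: stall | r0:-1,r1:4,r2:8,r3:Mul1,r4:Mul2,r5:-1
c17: stall | r0:-1,r1:4,r2:8,r3:Mul1,r4:Mul2,r5:-1
c18: CDB Mul1=-4; issue MUL r1<-Mul1 | r0:-1,r1:Mul1,r2:8,r3:-4,r4:Mul2,r5:-1
c19: issue ADD r3<-Add1 | r0:-1,r1:Mul1,r2:8,r3:Add1,r4:Mul2,r5:-1
c20: stall | r0:-1,r1:Mul1,r2:8,r3:Add1,r4:Mul2,r5:-1
c21: stall | r0:-1,r1:Mul1,r2:8,r3:Add1,r4:Mul2,r5:-1
c22: stall | r0:-1,r1:Mul1,r2:8,r3:Add1,r4:Mul2,r5:-1

STATUS = TAG Mul2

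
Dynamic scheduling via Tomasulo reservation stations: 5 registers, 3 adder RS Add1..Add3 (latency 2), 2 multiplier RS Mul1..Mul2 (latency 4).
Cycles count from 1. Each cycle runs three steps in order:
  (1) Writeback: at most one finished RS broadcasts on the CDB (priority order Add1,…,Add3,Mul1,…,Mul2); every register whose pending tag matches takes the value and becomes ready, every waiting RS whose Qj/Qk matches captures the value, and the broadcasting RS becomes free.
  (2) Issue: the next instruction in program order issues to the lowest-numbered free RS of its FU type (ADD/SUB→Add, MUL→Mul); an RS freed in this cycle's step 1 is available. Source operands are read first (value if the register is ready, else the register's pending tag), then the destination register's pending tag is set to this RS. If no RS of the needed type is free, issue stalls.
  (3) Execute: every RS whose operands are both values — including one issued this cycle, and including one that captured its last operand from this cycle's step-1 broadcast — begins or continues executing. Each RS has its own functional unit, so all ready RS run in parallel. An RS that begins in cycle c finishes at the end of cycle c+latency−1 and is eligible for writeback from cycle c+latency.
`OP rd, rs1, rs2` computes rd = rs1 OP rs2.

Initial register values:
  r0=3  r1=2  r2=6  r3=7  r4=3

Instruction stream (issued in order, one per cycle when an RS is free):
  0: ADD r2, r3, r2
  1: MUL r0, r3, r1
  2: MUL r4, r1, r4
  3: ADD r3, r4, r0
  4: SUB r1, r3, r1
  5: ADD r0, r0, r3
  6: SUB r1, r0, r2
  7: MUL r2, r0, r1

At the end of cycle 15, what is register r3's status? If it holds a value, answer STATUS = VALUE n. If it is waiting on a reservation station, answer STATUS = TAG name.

cycle 1: issue ADD r2<-Add1 // r0:3,r1:2,r2:Add1,r3:7,r4:3
cycle 2: issue MUL r0<-Mul1 // r0:Mul1,r1:2,r2:Add1,r3:7,r4:3
cycle 3: CDB Add1=13; issue MUL r4<-Mul2 // r0:Mul1,r1:2,r2:13,r3:7,r4:Mul2
cycle 4: issue ADD r3<-Add1 // r0:Mul1,r1:2,r2:13,r3:Add1,r4:Mul2
cycle 5: issue SUB r1<-Add2 // r0:Mul1,r1:Add2,r2:13,r3:Add1,r4:Mul2
cycle 6: CDB Mul1=14; issue ADD r0<-Add3 // r0:Add3,r1:Add2,r2:13,r3:Add1,r4:Mul2
cycle 7: CDB Mul2=6; stall // r0:Add3,r1:Add2,r2:13,r3:Add1,r4:6
cycle 8: stall // r0:Add3,r1:Add2,r2:13,r3:Add1,r4:6
cycle 9: CDB Add1=20; issue SUB r1<-Add1 // r0:Add3,r1:Add1,r2:13,r3:20,r4:6
cycle 10: issue MUL r2<-Mul1 // r0:Add3,r1:Add1,r2:Mul1,r3:20,r4:6
cycle 11: CDB Add2=18 // r0:Add3,r1:Add1,r2:Mul1,r3:20,r4:6
cycle 12: CDB Add3=34 // r0:34,r1:Add1,r2:Mul1,r3:20,r4:6
cycle 13: - // r0:34,r1:Add1,r2:Mul1,r3:20,r4:6
cycle 14: CDB Add1=21 // r0:34,r1:21,r2:Mul1,r3:20,r4:6
cycle 15: - // r0:34,r1:21,r2:Mul1,r3:20,r4:6

STATUS = VALUE 20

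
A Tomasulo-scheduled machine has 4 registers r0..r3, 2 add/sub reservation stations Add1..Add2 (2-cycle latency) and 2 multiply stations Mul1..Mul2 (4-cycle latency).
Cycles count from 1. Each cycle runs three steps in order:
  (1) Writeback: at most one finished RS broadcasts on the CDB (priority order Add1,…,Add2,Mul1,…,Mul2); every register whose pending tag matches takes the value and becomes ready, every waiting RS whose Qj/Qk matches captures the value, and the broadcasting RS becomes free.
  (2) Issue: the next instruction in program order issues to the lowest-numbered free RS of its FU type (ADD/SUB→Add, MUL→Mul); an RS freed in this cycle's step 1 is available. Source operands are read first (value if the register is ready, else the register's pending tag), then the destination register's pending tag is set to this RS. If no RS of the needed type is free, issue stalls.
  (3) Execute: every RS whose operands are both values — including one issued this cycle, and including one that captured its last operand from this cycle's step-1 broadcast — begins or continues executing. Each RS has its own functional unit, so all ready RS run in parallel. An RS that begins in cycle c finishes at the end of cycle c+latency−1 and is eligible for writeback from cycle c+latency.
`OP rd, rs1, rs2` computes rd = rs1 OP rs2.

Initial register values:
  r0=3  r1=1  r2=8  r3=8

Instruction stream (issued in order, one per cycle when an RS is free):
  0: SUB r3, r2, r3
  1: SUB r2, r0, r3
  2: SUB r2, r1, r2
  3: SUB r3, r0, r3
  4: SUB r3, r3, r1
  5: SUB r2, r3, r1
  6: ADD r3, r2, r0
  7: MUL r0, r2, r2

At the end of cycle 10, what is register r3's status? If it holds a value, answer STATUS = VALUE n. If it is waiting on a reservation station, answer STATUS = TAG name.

  c1: issue SUB r3<-Add1  regs: r0:3,r1:1,r2:8,r3:Add1
  c2: issue SUB r2<-Add2  regs: r0:3,r1:1,r2:Add2,r3:Add1
  c3: CDB Add1=0; issue SUB r2<-Add1  regs: r0:3,r1:1,r2:Add1,r3:0
  c4: stall  regs: r0:3,r1:1,r2:Add1,r3:0
  c5: CDB Add2=3; issue SUB r3<-Add2  regs: r0:3,r1:1,r2:Add1,r3:Add2
  c6: stall  regs: r0:3,r1:1,r2:Add1,r3:Add2
  c7: CDB Add1=-2; issue SUB r3<-Add1  regs: r0:3,r1:1,r2:-2,r3:Add1
  c8: CDB Add2=3; issue SUB r2<-Add2  regs: r0:3,r1:1,r2:Add2,r3:Add1
  c9: stall  regs: r0:3,r1:1,r2:Add2,r3:Add1
  c10: CDB Add1=2; issue ADD r3<-Add1  regs: r0:3,r1:1,r2:Add2,r3:Add1

STATUS = TAG Add1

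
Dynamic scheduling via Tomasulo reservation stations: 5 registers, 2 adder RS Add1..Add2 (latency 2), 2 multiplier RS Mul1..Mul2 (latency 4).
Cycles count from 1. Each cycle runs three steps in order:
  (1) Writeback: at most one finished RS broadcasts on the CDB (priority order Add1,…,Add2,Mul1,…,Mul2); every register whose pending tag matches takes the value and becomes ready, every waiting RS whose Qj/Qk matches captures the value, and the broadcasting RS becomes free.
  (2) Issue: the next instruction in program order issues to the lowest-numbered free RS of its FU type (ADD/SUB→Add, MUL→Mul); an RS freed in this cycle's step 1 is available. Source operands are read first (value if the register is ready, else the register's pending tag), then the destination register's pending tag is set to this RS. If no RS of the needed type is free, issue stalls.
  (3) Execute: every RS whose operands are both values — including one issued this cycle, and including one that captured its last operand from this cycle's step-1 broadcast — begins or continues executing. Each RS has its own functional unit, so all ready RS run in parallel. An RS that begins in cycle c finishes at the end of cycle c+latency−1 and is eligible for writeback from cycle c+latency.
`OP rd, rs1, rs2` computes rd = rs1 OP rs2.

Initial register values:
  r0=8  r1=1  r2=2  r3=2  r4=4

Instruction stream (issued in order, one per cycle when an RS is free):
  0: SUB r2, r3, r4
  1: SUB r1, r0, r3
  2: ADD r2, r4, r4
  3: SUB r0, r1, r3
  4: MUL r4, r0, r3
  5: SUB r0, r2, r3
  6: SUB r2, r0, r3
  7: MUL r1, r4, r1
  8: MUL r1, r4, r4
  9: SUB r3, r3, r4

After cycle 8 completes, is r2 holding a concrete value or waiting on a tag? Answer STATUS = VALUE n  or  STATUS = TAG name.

  c1: issue SUB r2<-Add1  regs: r0:8,r1:1,r2:Add1,r3:2,r4:4
  c2: issue SUB r1<-Add2  regs: r0:8,r1:Add2,r2:Add1,r3:2,r4:4
  c3: CDB Add1=-2; issue ADD r2<-Add1  regs: r0:8,r1:Add2,r2:Add1,r3:2,r4:4
  c4: CDB Add2=6; issue SUB r0<-Add2  regs: r0:Add2,r1:6,r2:Add1,r3:2,r4:4
  c5: CDB Add1=8; issue MUL r4<-Mul1  regs: r0:Add2,r1:6,r2:8,r3:2,r4:Mul1
  c6: CDB Add2=4; issue SUB r0<-Add1  regs: r0:Add1,r1:6,r2:8,r3:2,r4:Mul1
  c7: issue SUB r2<-Add2  regs: r0:Add1,r1:6,r2:Add2,r3:2,r4:Mul1
  c8: CDB Add1=6; issue MUL r1<-Mul2  regs: r0:6,r1:Mul2,r2:Add2,r3:2,r4:Mul1

STATUS = TAG Add2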